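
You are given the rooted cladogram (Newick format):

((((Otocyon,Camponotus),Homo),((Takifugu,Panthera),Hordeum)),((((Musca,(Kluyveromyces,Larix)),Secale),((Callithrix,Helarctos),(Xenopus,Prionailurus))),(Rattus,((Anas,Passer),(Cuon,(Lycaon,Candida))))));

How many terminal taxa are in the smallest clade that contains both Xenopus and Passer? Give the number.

The MRCA of Xenopus and Passer is the node subtending ((((Musca,(Kluyveromyces,Larix)),Secale),((Callithrix,Helarctos),(Xenopus,Prionailurus))),(Rattus,((Anas,Passer),(Cuon,(Lycaon,Candida))))).
That clade contains 14 terminal taxa: Anas, Callithrix, Candida, Cuon, Helarctos, Kluyveromyces, Larix, Lycaon, Musca, Passer, Prionailurus, Rattus, Secale, Xenopus.

14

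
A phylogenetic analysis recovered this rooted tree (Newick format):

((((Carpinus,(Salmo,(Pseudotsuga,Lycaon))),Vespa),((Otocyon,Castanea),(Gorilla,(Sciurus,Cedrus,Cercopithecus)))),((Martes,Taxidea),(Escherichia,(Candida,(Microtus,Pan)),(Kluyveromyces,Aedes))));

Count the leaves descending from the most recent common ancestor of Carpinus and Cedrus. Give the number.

11

The MRCA of Carpinus and Cedrus is the node subtending (((Carpinus,(Salmo,(Pseudotsuga,Lycaon))),Vespa),((Otocyon,Castanea),(Gorilla,(Sciurus,Cedrus,Cercopithecus)))).
That clade contains 11 terminal taxa: Carpinus, Castanea, Cedrus, Cercopithecus, Gorilla, Lycaon, Otocyon, Pseudotsuga, Salmo, Sciurus, Vespa.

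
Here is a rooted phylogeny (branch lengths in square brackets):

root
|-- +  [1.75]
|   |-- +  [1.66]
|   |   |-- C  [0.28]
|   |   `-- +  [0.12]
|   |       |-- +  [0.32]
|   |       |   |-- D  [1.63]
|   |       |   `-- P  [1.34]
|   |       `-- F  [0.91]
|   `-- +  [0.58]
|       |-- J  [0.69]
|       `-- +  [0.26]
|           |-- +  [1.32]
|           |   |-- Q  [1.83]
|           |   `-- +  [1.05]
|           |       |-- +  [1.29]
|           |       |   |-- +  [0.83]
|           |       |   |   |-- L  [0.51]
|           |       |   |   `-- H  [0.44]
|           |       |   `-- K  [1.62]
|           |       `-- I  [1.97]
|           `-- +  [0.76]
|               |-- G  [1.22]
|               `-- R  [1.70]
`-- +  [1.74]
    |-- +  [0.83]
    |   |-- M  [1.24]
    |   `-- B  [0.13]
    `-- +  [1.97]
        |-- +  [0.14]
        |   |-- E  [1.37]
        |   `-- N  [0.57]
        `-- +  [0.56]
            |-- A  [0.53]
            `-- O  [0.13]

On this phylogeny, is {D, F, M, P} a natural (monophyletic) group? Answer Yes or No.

No

The MRCA of the listed taxa is the root, so the smallest clade containing them is the whole tree.
That clade also contains A, B, C, E, G, H, I, J, K, L, N, O, Q, R, which are not in the proposed group, so the group is not monophyletic.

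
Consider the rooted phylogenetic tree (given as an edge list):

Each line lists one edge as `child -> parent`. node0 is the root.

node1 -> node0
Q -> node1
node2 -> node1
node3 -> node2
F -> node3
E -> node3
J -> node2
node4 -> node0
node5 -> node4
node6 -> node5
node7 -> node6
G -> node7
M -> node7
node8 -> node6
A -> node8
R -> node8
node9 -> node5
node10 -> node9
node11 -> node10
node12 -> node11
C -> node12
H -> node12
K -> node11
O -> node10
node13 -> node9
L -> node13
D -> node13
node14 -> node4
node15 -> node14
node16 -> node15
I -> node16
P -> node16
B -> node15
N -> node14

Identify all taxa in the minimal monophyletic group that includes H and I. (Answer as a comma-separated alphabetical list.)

Tracing H: it sits inside (C,H).
Tracing I: it sits inside (I,P).
The smallest clade enclosing both is ((((G,M),(A,R)),((((C,H),K),O),(L,D))),(((I,P),B),N)); the answer is its 14 terminal taxa in alphabetical order.

A, B, C, D, G, H, I, K, L, M, N, O, P, R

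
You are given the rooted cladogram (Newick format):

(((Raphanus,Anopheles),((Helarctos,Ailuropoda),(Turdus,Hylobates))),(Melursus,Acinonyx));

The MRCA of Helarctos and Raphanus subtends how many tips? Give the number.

The MRCA of Helarctos and Raphanus is the node subtending ((Raphanus,Anopheles),((Helarctos,Ailuropoda),(Turdus,Hylobates))).
That clade contains 6 terminal taxa: Ailuropoda, Anopheles, Helarctos, Hylobates, Raphanus, Turdus.

6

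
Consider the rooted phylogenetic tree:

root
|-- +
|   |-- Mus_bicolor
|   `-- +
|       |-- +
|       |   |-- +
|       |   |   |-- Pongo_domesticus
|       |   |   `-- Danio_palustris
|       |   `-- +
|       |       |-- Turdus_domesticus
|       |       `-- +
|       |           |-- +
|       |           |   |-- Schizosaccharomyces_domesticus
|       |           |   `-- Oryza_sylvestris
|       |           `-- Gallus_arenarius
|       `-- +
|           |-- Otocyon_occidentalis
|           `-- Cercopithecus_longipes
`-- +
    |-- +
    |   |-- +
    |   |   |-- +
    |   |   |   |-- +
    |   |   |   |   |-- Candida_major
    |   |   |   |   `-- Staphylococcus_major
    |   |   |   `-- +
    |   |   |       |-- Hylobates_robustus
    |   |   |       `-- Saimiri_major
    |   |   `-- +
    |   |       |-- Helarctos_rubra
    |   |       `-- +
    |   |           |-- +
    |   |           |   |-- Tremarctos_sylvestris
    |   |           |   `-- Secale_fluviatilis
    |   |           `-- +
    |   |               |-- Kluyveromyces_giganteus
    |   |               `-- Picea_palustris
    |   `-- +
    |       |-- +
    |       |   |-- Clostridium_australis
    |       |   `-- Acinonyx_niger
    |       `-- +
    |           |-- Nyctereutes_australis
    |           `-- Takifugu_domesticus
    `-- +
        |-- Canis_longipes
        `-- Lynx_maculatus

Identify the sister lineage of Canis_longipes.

Canis_longipes attaches to the tree at the node subtending (Canis_longipes,Lynx_maculatus).
The other lineage descending from that same node — the sister group — is the single tip Lynx_maculatus.

Lynx_maculatus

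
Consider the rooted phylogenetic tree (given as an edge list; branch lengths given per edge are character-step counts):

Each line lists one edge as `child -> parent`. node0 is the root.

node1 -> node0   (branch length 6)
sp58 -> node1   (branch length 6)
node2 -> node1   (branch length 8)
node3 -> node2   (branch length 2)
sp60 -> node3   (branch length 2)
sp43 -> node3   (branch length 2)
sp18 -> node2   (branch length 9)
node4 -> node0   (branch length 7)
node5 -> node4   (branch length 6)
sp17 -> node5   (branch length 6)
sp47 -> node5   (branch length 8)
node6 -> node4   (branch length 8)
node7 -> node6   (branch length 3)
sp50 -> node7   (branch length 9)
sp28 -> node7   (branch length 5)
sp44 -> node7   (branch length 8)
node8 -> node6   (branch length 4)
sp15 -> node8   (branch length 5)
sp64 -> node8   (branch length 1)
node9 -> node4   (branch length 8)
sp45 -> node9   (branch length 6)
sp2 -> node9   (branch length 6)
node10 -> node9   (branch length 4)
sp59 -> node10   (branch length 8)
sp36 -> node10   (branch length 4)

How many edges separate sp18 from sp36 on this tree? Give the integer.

7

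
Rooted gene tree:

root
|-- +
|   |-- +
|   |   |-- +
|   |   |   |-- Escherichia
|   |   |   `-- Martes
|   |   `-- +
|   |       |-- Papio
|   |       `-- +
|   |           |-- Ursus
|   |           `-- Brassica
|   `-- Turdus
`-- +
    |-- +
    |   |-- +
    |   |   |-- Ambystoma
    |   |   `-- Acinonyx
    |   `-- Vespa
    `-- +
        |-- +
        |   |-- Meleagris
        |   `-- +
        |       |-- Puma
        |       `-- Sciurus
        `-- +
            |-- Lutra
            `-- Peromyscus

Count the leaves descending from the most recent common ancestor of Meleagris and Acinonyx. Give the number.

8

The MRCA of Meleagris and Acinonyx is the node subtending (((Ambystoma,Acinonyx),Vespa),((Meleagris,(Puma,Sciurus)),(Lutra,Peromyscus))).
That clade contains 8 terminal taxa: Acinonyx, Ambystoma, Lutra, Meleagris, Peromyscus, Puma, Sciurus, Vespa.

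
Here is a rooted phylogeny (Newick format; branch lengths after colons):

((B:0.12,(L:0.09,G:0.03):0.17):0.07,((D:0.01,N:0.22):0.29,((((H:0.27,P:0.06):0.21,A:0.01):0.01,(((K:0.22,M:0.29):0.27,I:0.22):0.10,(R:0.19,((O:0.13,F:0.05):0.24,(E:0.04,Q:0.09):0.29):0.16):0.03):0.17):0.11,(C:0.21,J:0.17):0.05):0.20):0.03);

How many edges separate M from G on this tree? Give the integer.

10

The MRCA of M and G is the root of the tree.
From M up to that node: 7 branches. From G up to the same node: 3 branches. Total: 7 + 3 = 10.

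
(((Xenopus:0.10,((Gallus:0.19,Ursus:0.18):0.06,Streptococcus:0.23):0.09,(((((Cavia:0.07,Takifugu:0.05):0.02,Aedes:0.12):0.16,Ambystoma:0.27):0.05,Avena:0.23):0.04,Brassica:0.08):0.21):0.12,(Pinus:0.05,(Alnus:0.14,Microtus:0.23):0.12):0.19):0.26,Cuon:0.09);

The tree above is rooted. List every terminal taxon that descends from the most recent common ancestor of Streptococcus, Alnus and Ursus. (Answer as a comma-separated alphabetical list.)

Tracing Streptococcus: it sits inside ((Gallus,Ursus),Streptococcus).
Tracing Alnus: it sits inside (Alnus,Microtus).
Tracing Ursus: it sits inside (Gallus,Ursus).
The smallest clade enclosing all 3 is ((Xenopus,((Gallus,Ursus),Streptococcus),(((((Cavia,Takifugu),Aedes),Ambystoma),Avena),Brassica)),(Pinus,(Alnus,Microtus))); the answer is its 13 terminal taxa in alphabetical order.

Aedes, Alnus, Ambystoma, Avena, Brassica, Cavia, Gallus, Microtus, Pinus, Streptococcus, Takifugu, Ursus, Xenopus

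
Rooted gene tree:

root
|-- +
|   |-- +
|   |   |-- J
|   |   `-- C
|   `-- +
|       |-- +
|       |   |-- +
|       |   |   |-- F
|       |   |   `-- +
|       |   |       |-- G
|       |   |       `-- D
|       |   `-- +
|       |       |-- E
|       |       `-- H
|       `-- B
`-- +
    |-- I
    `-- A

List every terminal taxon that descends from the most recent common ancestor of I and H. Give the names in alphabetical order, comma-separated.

Tracing I: it sits inside (I,A).
Tracing H: it sits inside (E,H).
The smallest clade enclosing both is the whole tree (their MRCA is the root), so the answer is all 10 tips in alphabetical order.

A, B, C, D, E, F, G, H, I, J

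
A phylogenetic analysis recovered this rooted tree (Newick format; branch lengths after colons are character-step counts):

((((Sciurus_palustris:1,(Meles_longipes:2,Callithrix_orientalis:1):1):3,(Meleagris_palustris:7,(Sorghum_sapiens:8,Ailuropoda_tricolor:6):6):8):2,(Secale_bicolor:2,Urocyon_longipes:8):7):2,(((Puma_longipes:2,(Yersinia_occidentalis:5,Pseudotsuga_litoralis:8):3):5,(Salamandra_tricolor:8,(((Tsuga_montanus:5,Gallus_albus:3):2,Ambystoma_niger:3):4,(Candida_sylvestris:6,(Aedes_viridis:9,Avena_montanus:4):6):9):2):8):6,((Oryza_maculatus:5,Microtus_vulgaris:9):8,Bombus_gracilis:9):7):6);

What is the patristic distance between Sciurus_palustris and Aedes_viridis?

54

The path runs Sciurus_palustris → … → MRCA → … → Aedes_viridis; the MRCA is the root of the tree.
Branch lengths along that path: 1 + 3 + 2 + 2 + 6 + 6 + 8 + 2 + 9 + 6 + 9 = 54.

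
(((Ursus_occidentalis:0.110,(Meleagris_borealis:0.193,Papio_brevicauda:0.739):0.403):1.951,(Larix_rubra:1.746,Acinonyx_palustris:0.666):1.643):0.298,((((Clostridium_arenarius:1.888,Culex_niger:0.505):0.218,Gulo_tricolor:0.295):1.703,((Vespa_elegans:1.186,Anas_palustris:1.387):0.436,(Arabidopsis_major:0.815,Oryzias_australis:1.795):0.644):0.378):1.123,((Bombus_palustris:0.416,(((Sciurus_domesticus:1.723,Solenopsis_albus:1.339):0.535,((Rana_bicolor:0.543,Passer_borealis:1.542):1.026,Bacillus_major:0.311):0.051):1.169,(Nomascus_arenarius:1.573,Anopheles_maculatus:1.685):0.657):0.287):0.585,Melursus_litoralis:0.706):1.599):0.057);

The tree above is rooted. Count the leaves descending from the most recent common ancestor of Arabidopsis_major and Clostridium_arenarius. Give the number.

7

The MRCA of Arabidopsis_major and Clostridium_arenarius is the node subtending (((Clostridium_arenarius,Culex_niger),Gulo_tricolor),((Vespa_elegans,Anas_palustris),(Arabidopsis_major,Oryzias_australis))).
That clade contains 7 terminal taxa: Anas_palustris, Arabidopsis_major, Clostridium_arenarius, Culex_niger, Gulo_tricolor, Oryzias_australis, Vespa_elegans.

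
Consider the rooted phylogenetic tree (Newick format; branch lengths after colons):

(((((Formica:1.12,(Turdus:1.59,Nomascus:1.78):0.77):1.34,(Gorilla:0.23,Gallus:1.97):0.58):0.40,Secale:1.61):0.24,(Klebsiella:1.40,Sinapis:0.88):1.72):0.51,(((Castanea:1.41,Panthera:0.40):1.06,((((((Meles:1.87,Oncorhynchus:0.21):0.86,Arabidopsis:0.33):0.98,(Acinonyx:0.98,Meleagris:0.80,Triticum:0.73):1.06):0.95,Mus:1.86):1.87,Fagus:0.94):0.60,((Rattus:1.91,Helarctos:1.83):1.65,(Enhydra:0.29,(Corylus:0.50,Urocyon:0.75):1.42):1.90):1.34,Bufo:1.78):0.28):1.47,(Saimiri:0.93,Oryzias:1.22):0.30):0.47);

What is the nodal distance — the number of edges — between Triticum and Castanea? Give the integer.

8

The MRCA of Triticum and Castanea is the node subtending ((Castanea,Panthera),((((((Meles,Oncorhynchus),Arabidopsis),(Acinonyx,Meleagris,Triticum)),Mus),Fagus),((Rattus,Helarctos),(Enhydra,(Corylus,Urocyon))),Bufo)).
From Triticum up to that node: 6 branches. From Castanea up to the same node: 2 branches. Total: 6 + 2 = 8.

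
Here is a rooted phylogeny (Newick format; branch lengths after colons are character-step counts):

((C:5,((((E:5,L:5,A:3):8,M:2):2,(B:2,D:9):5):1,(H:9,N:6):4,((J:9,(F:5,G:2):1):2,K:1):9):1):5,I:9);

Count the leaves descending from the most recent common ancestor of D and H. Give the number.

The MRCA of D and H is the node subtending ((((E,L,A),M),(B,D)),(H,N),((J,(F,G)),K)).
That clade contains 12 terminal taxa: A, B, D, E, F, G, H, J, K, L, M, N.

12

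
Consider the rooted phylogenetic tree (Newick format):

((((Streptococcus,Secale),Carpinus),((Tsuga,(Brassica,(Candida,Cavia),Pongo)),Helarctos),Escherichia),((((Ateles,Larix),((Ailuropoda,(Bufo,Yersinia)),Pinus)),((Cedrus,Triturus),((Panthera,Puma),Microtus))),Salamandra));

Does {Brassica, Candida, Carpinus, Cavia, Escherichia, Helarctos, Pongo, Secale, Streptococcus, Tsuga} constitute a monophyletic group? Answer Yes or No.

Yes

The most recent common ancestor of these taxa subtends (((Streptococcus,Secale),Carpinus),((Tsuga,(Brassica,(Candida,Cavia),Pongo)),Helarctos),Escherichia).
That clade has exactly 10 tips — every listed taxon and nothing else — so the group is monophyletic.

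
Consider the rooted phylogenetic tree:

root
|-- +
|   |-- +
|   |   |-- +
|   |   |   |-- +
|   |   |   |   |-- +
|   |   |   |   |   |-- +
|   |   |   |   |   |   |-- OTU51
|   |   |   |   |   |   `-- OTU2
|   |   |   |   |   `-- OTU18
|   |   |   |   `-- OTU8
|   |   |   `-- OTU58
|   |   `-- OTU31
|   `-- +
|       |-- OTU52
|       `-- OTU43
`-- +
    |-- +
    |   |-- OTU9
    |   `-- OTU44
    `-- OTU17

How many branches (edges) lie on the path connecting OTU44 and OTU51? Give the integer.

The MRCA of OTU44 and OTU51 is the root of the tree.
From OTU44 up to that node: 3 branches. From OTU51 up to the same node: 7 branches. Total: 3 + 7 = 10.

10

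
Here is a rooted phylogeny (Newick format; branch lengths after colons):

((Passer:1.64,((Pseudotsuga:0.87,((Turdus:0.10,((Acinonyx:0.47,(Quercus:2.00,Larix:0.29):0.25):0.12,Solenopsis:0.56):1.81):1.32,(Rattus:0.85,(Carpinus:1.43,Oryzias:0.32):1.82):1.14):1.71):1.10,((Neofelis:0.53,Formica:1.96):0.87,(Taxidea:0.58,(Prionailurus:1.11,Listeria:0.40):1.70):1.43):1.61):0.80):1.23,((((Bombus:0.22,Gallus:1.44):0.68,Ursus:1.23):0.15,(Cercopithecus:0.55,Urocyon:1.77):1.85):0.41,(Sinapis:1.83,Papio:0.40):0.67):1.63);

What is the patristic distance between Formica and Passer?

The path runs Formica → … → MRCA → … → Passer; the MRCA is the node subtending (Passer,((Pseudotsuga,((Turdus,((Acinonyx,(Quercus,Larix)),Solenopsis)),(Rattus,(Carpinus,Oryzias)))),((Neofelis,Formica),(Taxidea,(Prionailurus,Listeria))))).
Branch lengths along that path: 1.96 + 0.87 + 1.61 + 0.80 + 1.64 = 6.88.

6.88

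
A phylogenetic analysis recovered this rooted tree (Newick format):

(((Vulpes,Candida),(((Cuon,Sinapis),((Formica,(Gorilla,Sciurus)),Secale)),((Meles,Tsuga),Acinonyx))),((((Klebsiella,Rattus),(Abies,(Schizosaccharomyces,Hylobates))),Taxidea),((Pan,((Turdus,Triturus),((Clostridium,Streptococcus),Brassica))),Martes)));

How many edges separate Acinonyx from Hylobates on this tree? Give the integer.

10

The MRCA of Acinonyx and Hylobates is the root of the tree.
From Acinonyx up to that node: 4 branches. From Hylobates up to the same node: 6 branches. Total: 4 + 6 = 10.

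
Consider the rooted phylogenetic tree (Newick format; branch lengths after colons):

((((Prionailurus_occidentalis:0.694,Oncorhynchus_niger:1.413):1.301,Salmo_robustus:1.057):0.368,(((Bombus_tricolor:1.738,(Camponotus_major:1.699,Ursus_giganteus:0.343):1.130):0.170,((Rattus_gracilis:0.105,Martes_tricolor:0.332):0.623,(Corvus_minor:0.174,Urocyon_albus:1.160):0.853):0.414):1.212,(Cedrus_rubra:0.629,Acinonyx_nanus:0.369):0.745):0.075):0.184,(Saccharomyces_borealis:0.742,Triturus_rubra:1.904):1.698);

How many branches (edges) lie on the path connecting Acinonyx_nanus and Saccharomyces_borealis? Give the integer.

The MRCA of Acinonyx_nanus and Saccharomyces_borealis is the root of the tree.
From Acinonyx_nanus up to that node: 4 branches. From Saccharomyces_borealis up to the same node: 2 branches. Total: 4 + 2 = 6.

6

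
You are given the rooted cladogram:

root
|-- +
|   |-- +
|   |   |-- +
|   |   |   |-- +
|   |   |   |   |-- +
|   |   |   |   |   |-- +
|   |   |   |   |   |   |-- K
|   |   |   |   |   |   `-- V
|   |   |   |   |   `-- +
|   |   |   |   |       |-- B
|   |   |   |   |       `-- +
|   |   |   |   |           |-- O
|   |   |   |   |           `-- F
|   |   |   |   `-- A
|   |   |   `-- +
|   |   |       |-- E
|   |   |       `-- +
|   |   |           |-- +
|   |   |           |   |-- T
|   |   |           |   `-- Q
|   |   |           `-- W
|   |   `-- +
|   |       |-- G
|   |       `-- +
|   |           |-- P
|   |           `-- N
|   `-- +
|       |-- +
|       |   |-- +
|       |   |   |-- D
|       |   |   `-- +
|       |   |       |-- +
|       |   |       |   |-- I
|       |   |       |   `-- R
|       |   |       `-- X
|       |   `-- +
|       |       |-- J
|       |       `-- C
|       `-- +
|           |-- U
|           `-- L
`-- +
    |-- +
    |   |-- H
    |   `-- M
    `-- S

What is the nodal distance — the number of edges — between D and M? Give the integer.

The MRCA of D and M is the root of the tree.
From D up to that node: 5 branches. From M up to the same node: 3 branches. Total: 5 + 3 = 8.

8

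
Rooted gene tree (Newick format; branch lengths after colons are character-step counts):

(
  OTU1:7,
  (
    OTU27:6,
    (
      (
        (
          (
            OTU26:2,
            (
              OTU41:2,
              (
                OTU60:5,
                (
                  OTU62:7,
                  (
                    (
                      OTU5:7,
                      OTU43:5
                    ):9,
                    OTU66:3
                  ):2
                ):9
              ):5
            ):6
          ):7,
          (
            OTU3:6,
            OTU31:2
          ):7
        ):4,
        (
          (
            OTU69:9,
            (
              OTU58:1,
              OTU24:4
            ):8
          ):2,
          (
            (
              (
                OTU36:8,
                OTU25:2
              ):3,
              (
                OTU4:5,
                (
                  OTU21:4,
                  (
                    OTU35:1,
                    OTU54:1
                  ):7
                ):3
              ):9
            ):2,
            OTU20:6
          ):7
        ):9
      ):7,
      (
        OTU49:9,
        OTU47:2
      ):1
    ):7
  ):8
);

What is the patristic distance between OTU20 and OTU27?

The path runs OTU20 → … → MRCA → … → OTU27; the MRCA is the node subtending (OTU27,((((OTU26,(OTU41,(OTU60,(OTU62,((OTU5,OTU43),OTU66))))),(OTU3,OTU31)),((OTU69,(OTU58,OTU24)),(((OTU36,OTU25),(OTU4,(OTU21,(OTU35,OTU54)))),OTU20))),(OTU49,OTU47))).
Branch lengths along that path: 6 + 7 + 9 + 7 + 7 + 6 = 42.

42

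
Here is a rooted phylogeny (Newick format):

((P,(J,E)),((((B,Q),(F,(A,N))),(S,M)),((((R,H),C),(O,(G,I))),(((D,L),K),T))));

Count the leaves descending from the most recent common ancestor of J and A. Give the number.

The MRCA of J and A is the root, so the clade is the entire tree.
That clade contains 20 terminal taxa: A, B, C, D, E, F, G, H, I, J, K, L, M, N, O, P, Q, R, S, T.

20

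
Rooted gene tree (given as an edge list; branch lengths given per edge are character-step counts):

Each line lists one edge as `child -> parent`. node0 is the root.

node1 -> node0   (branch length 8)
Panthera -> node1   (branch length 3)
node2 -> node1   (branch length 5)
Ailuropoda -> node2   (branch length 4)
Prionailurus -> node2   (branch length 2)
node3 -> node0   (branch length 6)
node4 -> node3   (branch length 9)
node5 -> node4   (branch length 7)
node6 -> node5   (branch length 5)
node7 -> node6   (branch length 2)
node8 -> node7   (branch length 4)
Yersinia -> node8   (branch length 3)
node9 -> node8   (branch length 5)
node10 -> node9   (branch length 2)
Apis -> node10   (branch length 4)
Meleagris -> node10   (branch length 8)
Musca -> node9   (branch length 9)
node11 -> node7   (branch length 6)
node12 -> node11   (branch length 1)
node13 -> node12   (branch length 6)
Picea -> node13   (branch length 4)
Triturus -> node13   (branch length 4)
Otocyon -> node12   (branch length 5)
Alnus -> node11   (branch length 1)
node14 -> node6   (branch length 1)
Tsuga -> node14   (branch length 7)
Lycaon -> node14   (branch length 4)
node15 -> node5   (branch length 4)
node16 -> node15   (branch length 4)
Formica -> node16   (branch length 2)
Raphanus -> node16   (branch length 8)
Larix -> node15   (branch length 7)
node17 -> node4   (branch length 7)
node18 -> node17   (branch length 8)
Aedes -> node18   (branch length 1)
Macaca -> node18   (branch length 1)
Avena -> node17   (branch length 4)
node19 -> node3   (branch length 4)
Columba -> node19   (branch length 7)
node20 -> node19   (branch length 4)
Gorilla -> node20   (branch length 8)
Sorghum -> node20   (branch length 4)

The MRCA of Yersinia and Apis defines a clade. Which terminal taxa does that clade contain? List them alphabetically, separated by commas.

Tracing Yersinia: it sits inside (Yersinia,((Apis,Meleagris),Musca)).
Tracing Apis: it sits inside (Apis,Meleagris).
The smallest clade enclosing both is (Yersinia,((Apis,Meleagris),Musca)); the answer is its 4 terminal taxa in alphabetical order.

Apis, Meleagris, Musca, Yersinia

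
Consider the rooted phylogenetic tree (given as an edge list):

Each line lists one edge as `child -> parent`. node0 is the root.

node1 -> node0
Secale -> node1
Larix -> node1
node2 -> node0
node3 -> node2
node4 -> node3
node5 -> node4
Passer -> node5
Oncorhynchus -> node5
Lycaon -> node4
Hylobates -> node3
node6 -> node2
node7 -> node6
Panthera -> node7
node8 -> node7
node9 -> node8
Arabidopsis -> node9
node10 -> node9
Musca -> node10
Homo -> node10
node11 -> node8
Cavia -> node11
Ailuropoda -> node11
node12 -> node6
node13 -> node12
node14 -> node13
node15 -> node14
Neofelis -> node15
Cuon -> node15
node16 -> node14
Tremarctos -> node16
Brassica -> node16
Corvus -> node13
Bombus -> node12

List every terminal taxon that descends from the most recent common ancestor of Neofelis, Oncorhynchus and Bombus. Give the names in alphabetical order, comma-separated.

Tracing Neofelis: it sits inside (Neofelis,Cuon).
Tracing Oncorhynchus: it sits inside (Passer,Oncorhynchus).
Tracing Bombus: it sits inside ((((Neofelis,Cuon),(Tremarctos,Brassica)),Corvus),Bombus).
The smallest clade enclosing all 3 is ((((Passer,Oncorhynchus),Lycaon),Hylobates),((Panthera,((Arabidopsis,(Musca,Homo)),(Cavia,Ailuropoda))),((((Neofelis,Cuon),(Tremarctos,Brassica)),Corvus),Bombus))); the answer is its 16 terminal taxa in alphabetical order.

Ailuropoda, Arabidopsis, Bombus, Brassica, Cavia, Corvus, Cuon, Homo, Hylobates, Lycaon, Musca, Neofelis, Oncorhynchus, Panthera, Passer, Tremarctos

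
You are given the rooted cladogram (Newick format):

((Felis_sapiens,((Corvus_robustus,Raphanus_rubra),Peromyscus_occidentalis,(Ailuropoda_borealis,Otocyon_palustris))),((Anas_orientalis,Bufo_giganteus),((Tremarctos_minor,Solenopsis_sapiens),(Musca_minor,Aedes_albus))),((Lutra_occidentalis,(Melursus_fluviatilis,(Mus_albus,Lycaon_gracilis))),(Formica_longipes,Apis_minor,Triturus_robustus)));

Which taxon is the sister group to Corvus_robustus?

Raphanus_rubra

Corvus_robustus attaches to the tree at the node subtending (Corvus_robustus,Raphanus_rubra).
The other lineage descending from that same node — the sister group — is the single tip Raphanus_rubra.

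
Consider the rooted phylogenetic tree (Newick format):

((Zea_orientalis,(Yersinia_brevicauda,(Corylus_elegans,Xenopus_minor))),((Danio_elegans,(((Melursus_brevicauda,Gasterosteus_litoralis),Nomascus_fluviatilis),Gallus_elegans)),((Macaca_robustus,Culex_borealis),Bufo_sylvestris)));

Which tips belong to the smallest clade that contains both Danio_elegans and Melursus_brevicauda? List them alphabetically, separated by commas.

Tracing Danio_elegans: it sits inside (Danio_elegans,(((Melursus_brevicauda,Gasterosteus_litoralis),Nomascus_fluviatilis),Gallus_elegans)).
Tracing Melursus_brevicauda: it sits inside (Melursus_brevicauda,Gasterosteus_litoralis).
The smallest clade enclosing both is (Danio_elegans,(((Melursus_brevicauda,Gasterosteus_litoralis),Nomascus_fluviatilis),Gallus_elegans)); the answer is its 5 terminal taxa in alphabetical order.

Danio_elegans, Gallus_elegans, Gasterosteus_litoralis, Melursus_brevicauda, Nomascus_fluviatilis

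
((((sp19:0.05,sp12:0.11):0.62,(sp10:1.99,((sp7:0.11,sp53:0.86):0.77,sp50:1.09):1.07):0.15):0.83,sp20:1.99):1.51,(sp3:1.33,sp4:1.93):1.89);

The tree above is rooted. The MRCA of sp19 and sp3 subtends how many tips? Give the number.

9

The MRCA of sp19 and sp3 is the root, so the clade is the entire tree.
That clade contains 9 terminal taxa: sp10, sp12, sp19, sp20, sp3, sp4, sp50, sp53, sp7.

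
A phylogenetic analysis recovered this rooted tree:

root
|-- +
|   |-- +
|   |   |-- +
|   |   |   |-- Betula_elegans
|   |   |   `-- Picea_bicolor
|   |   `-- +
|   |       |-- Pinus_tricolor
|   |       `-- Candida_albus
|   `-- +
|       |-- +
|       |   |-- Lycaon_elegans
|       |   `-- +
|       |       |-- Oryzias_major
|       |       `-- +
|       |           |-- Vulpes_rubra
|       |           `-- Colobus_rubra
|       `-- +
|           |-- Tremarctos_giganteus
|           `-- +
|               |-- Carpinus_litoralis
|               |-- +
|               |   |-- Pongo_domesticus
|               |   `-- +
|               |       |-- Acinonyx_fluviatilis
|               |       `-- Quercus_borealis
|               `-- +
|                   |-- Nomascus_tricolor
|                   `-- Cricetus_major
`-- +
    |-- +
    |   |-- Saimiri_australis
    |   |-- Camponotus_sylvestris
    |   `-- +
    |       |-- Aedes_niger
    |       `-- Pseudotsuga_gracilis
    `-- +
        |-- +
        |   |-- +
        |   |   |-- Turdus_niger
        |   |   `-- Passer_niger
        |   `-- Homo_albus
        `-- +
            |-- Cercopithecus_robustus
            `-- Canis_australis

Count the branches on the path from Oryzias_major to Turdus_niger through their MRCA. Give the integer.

The MRCA of Oryzias_major and Turdus_niger is the root of the tree.
From Oryzias_major up to that node: 5 branches. From Turdus_niger up to the same node: 5 branches. Total: 5 + 5 = 10.

10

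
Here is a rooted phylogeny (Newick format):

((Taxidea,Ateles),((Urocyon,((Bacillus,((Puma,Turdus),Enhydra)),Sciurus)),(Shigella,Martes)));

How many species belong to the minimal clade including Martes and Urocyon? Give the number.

The MRCA of Martes and Urocyon is the node subtending ((Urocyon,((Bacillus,((Puma,Turdus),Enhydra)),Sciurus)),(Shigella,Martes)).
That clade contains 8 terminal taxa: Bacillus, Enhydra, Martes, Puma, Sciurus, Shigella, Turdus, Urocyon.

8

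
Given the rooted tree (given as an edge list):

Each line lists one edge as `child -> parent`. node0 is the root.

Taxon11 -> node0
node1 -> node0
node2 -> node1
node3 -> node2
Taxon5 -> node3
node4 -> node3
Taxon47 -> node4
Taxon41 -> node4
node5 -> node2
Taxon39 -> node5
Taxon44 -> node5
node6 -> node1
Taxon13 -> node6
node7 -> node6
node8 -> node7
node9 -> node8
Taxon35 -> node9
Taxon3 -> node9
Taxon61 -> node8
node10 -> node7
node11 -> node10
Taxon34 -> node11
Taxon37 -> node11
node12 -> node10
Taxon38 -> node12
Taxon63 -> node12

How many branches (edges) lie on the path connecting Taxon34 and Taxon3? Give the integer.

The MRCA of Taxon34 and Taxon3 is the node subtending (((Taxon35,Taxon3),Taxon61),((Taxon34,Taxon37),(Taxon38,Taxon63))).
From Taxon34 up to that node: 3 branches. From Taxon3 up to the same node: 3 branches. Total: 3 + 3 = 6.

6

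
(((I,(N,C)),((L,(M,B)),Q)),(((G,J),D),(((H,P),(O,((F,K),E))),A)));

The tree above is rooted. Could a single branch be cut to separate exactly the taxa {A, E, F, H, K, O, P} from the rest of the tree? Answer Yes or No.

The most recent common ancestor of these taxa subtends (((H,P),(O,((F,K),E))),A).
That clade has exactly 7 tips — every listed taxon and nothing else — so the group is monophyletic.

Yes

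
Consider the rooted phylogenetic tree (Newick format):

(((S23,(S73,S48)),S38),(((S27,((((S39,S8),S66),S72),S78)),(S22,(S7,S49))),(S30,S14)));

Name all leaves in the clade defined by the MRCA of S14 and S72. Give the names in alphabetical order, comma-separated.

Tracing S14: it sits inside (S30,S14).
Tracing S72: it sits inside (((S39,S8),S66),S72).
The smallest clade enclosing both is (((S27,((((S39,S8),S66),S72),S78)),(S22,(S7,S49))),(S30,S14)); the answer is its 11 terminal taxa in alphabetical order.

S14, S22, S27, S30, S39, S49, S66, S7, S72, S78, S8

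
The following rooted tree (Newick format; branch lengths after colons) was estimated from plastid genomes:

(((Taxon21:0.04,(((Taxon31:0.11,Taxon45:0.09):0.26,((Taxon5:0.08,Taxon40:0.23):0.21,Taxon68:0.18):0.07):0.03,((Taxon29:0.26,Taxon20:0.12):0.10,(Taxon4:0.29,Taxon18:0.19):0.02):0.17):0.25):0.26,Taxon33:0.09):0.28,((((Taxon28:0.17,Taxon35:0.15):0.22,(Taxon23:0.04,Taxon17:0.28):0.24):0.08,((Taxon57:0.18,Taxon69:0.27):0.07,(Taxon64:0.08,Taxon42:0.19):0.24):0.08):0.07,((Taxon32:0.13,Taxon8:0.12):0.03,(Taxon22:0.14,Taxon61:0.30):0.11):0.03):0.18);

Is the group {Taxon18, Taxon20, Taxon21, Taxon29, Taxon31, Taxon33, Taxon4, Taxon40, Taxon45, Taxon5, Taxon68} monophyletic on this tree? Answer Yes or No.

Yes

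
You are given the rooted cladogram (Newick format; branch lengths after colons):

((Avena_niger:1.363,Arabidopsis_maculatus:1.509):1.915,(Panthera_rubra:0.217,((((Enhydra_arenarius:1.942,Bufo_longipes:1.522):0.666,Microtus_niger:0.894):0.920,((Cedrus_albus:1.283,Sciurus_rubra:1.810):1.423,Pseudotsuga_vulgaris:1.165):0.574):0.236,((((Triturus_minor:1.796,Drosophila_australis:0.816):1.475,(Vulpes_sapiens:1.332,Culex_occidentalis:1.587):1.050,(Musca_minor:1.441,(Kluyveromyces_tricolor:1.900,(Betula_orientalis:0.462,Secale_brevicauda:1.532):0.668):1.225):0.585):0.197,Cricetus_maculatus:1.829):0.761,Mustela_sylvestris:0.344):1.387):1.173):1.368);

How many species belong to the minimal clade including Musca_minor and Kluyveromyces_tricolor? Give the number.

4

The MRCA of Musca_minor and Kluyveromyces_tricolor is the node subtending (Musca_minor,(Kluyveromyces_tricolor,(Betula_orientalis,Secale_brevicauda))).
That clade contains 4 terminal taxa: Betula_orientalis, Kluyveromyces_tricolor, Musca_minor, Secale_brevicauda.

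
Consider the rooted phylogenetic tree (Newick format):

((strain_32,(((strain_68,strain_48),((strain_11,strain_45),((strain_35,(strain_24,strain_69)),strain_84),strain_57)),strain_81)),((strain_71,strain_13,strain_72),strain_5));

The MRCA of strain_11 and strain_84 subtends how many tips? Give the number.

7

The MRCA of strain_11 and strain_84 is the node subtending ((strain_11,strain_45),((strain_35,(strain_24,strain_69)),strain_84),strain_57).
That clade contains 7 terminal taxa: strain_11, strain_24, strain_35, strain_45, strain_57, strain_69, strain_84.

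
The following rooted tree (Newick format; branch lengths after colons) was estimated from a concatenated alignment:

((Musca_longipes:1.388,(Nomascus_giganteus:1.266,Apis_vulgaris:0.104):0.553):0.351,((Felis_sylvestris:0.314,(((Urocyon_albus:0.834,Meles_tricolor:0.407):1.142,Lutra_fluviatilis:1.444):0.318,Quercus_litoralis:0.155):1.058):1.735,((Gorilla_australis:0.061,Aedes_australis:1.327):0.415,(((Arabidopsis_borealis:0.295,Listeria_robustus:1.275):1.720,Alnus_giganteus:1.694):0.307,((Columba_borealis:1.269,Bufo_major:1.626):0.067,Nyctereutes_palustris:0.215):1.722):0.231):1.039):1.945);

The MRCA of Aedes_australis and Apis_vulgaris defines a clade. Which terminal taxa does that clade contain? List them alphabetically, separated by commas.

Tracing Aedes_australis: it sits inside (Gorilla_australis,Aedes_australis).
Tracing Apis_vulgaris: it sits inside (Nomascus_giganteus,Apis_vulgaris).
The smallest clade enclosing both is the whole tree (their MRCA is the root), so the answer is all 16 tips in alphabetical order.

Aedes_australis, Alnus_giganteus, Apis_vulgaris, Arabidopsis_borealis, Bufo_major, Columba_borealis, Felis_sylvestris, Gorilla_australis, Listeria_robustus, Lutra_fluviatilis, Meles_tricolor, Musca_longipes, Nomascus_giganteus, Nyctereutes_palustris, Quercus_litoralis, Urocyon_albus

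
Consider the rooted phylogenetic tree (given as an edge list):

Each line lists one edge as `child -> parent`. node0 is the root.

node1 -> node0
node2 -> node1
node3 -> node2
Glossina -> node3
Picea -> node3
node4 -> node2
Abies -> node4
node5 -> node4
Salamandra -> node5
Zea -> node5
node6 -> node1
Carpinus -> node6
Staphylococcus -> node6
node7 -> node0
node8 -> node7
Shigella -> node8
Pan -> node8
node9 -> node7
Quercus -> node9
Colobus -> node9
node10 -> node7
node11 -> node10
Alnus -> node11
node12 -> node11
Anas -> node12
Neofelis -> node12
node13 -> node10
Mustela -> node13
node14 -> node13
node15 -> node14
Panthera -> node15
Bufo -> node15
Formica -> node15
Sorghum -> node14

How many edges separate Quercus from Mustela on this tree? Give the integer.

The MRCA of Quercus and Mustela is the node subtending ((Shigella,Pan),(Quercus,Colobus),((Alnus,(Anas,Neofelis)),(Mustela,((Panthera,Bufo,Formica),Sorghum)))).
From Quercus up to that node: 2 branches. From Mustela up to the same node: 3 branches. Total: 2 + 3 = 5.

5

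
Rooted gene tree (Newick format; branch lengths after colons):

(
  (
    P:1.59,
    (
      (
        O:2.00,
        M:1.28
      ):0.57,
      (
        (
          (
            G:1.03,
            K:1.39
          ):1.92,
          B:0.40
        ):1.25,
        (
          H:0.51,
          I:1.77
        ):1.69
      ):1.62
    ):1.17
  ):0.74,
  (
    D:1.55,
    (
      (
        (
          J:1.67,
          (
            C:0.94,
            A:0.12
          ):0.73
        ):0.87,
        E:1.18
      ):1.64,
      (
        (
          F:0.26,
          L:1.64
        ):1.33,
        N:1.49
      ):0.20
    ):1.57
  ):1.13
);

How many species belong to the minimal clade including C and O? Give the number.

The MRCA of C and O is the root, so the clade is the entire tree.
That clade contains 16 terminal taxa: A, B, C, D, E, F, G, H, I, J, K, L, M, N, O, P.

16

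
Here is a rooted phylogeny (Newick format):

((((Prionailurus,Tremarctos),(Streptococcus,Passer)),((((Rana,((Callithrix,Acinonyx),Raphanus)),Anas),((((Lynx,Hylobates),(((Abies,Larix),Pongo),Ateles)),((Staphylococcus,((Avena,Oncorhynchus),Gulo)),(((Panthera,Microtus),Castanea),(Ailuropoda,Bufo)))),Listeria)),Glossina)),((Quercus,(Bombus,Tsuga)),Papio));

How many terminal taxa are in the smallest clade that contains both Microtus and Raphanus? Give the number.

The MRCA of Microtus and Raphanus is the node subtending (((Rana,((Callithrix,Acinonyx),Raphanus)),Anas),((((Lynx,Hylobates),(((Abies,Larix),Pongo),Ateles)),((Staphylococcus,((Avena,Oncorhynchus),Gulo)),(((Panthera,Microtus),Castanea),(Ailuropoda,Bufo)))),Listeria)).
That clade contains 21 terminal taxa: Abies, Acinonyx, Ailuropoda, Anas, Ateles, Avena, Bufo, Callithrix, Castanea, Gulo, Hylobates, Larix, Listeria, Lynx, Microtus, Oncorhynchus, Panthera, Pongo, Rana, Raphanus, Staphylococcus.

21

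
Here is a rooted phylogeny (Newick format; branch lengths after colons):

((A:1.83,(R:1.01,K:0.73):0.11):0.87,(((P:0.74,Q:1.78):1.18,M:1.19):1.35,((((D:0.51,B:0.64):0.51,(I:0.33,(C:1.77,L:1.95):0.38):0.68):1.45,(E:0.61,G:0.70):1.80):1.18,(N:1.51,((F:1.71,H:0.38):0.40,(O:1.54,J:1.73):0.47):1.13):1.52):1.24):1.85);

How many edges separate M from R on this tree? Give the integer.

6

The MRCA of M and R is the root of the tree.
From M up to that node: 3 branches. From R up to the same node: 3 branches. Total: 3 + 3 = 6.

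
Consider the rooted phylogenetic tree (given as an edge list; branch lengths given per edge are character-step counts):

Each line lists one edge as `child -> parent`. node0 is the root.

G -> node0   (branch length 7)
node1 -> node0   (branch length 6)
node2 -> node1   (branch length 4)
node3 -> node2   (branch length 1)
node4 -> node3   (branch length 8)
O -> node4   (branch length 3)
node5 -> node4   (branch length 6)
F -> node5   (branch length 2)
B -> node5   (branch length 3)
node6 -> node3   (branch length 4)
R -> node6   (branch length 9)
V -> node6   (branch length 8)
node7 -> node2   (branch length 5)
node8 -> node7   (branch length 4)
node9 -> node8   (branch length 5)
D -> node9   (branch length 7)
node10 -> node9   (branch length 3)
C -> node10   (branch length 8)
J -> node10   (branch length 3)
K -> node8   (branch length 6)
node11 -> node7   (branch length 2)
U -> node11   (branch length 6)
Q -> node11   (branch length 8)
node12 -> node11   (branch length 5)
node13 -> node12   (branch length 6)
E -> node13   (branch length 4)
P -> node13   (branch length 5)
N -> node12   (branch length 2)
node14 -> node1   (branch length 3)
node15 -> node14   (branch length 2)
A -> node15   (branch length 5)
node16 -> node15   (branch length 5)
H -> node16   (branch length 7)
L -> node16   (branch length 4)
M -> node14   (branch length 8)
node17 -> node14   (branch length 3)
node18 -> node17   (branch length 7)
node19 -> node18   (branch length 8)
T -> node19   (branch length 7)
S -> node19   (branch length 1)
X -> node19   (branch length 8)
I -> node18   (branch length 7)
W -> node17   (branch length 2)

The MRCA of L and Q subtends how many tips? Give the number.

The MRCA of L and Q is the node subtending ((((O,(F,B)),(R,V)),(((D,(C,J)),K),(U,Q,((E,P),N)))),((A,(H,L)),M,(((T,S,X),I),W))).
That clade contains 23 terminal taxa: A, B, C, D, E, F, H, I, J, K, L, M, N, O, P, Q, R, S, T, U, V, W, X.

23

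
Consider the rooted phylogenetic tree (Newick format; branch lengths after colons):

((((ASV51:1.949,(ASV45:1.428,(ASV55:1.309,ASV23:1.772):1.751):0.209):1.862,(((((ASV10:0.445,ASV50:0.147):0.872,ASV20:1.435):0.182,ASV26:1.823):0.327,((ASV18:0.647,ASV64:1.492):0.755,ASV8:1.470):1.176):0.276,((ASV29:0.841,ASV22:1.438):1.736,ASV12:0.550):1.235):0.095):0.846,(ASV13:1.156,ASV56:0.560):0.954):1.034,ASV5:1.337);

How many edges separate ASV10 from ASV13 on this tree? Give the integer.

9

The MRCA of ASV10 and ASV13 is the node subtending (((ASV51,(ASV45,(ASV55,ASV23))),(((((ASV10,ASV50),ASV20),ASV26),((ASV18,ASV64),ASV8)),((ASV29,ASV22),ASV12))),(ASV13,ASV56)).
From ASV10 up to that node: 7 branches. From ASV13 up to the same node: 2 branches. Total: 7 + 2 = 9.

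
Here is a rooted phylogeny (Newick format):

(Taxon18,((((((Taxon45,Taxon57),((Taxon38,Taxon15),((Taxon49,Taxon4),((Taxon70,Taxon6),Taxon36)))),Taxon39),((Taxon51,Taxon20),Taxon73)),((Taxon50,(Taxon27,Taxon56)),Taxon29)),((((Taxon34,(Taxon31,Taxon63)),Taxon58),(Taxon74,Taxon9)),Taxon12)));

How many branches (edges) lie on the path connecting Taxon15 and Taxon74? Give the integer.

The MRCA of Taxon15 and Taxon74 is the node subtending ((((((Taxon45,Taxon57),((Taxon38,Taxon15),((Taxon49,Taxon4),((Taxon70,Taxon6),Taxon36)))),Taxon39),((Taxon51,Taxon20),Taxon73)),((Taxon50,(Taxon27,Taxon56)),Taxon29)),((((Taxon34,(Taxon31,Taxon63)),Taxon58),(Taxon74,Taxon9)),Taxon12)).
From Taxon15 up to that node: 7 branches. From Taxon74 up to the same node: 4 branches. Total: 7 + 4 = 11.

11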